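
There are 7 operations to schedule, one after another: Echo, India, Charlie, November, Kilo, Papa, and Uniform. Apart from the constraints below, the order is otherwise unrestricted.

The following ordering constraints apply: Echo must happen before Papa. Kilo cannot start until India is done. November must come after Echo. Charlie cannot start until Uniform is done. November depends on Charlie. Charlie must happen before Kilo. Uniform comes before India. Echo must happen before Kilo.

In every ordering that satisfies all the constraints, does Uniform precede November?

Yes

Tracing the constraints gives a chain: Uniform → Charlie → November.
Hence Uniform necessarily comes before November.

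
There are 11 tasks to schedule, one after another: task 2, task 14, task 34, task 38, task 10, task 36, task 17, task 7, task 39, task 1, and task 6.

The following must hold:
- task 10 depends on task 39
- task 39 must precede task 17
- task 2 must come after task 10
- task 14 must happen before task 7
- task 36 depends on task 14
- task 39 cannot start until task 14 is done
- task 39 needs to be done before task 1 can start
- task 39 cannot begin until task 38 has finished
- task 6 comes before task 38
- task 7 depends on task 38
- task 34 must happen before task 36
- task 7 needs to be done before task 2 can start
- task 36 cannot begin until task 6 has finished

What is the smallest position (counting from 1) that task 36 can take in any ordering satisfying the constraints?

4

Every task that must precede task 36 has to come before it. Tracing all chains that end at task 36, those tasks are: task 14, task 34, task 6 — 3 in total.
So at minimum 3 tasks come before task 36, putting task 36 no earlier than position 4. That position is achievable by scheduling exactly those predecessors first.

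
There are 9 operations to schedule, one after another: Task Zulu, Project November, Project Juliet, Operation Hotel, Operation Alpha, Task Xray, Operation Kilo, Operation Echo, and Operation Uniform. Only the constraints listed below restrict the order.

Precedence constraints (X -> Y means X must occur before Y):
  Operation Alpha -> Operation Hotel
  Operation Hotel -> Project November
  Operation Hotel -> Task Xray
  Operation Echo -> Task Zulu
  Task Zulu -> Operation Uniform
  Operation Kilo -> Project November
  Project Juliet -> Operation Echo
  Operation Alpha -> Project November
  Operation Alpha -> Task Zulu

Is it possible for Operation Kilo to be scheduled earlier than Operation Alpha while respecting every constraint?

Yes

Nothing in the constraints forces Operation Alpha before Operation Kilo — there is no chain from Operation Alpha to Operation Kilo.
That means at least one valid schedule has Operation Kilo before Operation Alpha.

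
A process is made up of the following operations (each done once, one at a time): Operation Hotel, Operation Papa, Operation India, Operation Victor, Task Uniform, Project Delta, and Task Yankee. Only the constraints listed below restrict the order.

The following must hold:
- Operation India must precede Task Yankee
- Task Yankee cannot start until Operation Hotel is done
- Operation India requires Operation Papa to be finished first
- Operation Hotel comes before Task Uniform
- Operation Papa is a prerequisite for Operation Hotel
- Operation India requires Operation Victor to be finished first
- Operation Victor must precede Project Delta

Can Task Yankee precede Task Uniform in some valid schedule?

Yes

Nothing in the constraints forces Task Uniform before Task Yankee — there is no chain from Task Uniform to Task Yankee.
So a valid ordering placing Task Yankee earlier than Task Uniform exists.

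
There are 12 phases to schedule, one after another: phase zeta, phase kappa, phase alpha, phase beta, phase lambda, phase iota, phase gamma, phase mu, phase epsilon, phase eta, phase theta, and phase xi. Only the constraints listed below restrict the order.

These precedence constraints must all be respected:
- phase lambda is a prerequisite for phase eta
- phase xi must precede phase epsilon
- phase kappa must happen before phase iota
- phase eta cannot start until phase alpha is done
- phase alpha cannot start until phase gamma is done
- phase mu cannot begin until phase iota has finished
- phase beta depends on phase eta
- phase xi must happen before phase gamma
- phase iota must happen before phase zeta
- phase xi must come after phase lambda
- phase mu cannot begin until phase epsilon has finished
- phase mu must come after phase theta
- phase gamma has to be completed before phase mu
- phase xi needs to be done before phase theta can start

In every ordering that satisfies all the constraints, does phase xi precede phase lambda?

There is a chain phase lambda → phase xi, which puts phase lambda before phase xi.
So phase xi never precedes phase lambda.

No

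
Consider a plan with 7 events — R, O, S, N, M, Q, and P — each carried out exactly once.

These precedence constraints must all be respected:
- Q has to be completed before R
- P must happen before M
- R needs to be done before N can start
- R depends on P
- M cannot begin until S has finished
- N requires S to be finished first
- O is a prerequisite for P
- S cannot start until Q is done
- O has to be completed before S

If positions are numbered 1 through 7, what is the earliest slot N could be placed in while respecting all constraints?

Working backwards through the constraints from N, its full set of required predecessors is R, O, S, Q, P — 5 of them.
So at minimum 5 events come before N, putting N no earlier than position 6. That position is achievable by scheduling exactly those predecessors first.

6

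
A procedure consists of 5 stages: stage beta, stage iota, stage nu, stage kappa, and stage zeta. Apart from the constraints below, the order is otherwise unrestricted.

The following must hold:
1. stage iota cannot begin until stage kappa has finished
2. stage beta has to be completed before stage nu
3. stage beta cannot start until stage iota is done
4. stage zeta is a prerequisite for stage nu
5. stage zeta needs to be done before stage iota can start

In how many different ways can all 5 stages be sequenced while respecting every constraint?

2

The stages with no prerequisites are stage kappa, stage zeta; any of them can be placed first.
Enumerating by repeatedly choosing an available stage (one whose prerequisites are all placed) gives 2 distinct complete orderings.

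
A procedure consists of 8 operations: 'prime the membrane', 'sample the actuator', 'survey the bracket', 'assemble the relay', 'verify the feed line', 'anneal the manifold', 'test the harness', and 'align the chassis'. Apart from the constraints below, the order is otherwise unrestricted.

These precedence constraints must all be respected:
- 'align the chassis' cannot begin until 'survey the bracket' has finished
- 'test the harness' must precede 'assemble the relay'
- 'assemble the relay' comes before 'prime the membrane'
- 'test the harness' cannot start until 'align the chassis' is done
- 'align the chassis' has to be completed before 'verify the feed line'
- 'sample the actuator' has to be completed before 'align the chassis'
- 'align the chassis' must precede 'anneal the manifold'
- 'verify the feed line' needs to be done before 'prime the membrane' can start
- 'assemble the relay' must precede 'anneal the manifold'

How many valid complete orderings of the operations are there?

The operations with no prerequisites are 'sample the actuator', 'survey the bracket'; any of them can be placed first.
Enumerating by repeatedly choosing an available operation (one whose prerequisites are all placed) gives 14 distinct complete orderings.

14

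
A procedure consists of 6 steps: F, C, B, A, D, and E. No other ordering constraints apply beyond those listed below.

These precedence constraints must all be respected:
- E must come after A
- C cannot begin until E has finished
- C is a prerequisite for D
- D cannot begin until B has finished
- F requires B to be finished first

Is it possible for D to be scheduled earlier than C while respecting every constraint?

There is a dependency chain C → D, so D always comes after C.
Hence D can never be scheduled before C.

No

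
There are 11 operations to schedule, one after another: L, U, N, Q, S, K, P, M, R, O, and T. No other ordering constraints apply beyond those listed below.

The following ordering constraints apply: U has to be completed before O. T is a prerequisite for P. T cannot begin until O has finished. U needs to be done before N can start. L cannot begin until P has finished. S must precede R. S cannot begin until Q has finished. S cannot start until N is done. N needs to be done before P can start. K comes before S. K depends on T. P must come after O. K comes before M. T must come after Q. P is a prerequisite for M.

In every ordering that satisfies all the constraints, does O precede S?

There is a constraint chain O → T → K → S.
That forces O before S in every valid schedule.

Yes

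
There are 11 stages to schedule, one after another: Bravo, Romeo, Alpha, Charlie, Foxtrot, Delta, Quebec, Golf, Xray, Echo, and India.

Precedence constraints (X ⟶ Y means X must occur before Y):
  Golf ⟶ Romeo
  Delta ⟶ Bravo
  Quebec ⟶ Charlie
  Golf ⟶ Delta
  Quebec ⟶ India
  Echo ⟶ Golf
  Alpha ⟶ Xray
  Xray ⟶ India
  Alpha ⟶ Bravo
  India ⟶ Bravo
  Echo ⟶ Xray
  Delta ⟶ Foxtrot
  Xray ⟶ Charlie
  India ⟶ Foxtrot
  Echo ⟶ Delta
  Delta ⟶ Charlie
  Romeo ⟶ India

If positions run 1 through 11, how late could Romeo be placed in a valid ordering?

Every stage that must follow Romeo has to come after it. Tracing all chains starting from Romeo, those stages are: Bravo, Foxtrot, India — 3 in total.
With 3 mandatory successors out of 11 stages total, the latest slot for Romeo is 11−3 = 8, and it's reachable by doing all non-successors before Romeo.

8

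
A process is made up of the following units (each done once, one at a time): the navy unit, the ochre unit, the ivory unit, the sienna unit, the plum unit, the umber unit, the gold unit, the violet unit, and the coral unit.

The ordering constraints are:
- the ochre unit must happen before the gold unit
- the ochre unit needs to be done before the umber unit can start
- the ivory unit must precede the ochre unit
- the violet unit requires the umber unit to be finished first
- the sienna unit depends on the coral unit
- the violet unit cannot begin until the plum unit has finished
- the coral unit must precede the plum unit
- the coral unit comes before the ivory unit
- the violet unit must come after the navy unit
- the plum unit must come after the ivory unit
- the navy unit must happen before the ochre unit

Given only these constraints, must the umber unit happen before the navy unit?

There is a chain the navy unit → the ochre unit → the umber unit, which puts the navy unit before the umber unit.
So the umber unit does not have to come before the navy unit — it cannot.

No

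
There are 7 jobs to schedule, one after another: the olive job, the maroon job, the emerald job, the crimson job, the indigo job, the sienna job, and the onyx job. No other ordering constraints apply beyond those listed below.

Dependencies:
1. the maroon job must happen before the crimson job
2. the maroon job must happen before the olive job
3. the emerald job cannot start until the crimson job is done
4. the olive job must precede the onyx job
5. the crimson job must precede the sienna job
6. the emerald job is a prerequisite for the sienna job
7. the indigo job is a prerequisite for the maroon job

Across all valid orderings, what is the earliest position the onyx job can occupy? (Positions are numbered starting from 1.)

4

The jobs that are forced before the onyx job, directly or transitively, are the olive job, the maroon job, the indigo job. That's 3 jobs.
With 3 mandatory predecessors, the earliest the onyx job can sit is position 3+1 = 4, and placing just those 3 first achieves it.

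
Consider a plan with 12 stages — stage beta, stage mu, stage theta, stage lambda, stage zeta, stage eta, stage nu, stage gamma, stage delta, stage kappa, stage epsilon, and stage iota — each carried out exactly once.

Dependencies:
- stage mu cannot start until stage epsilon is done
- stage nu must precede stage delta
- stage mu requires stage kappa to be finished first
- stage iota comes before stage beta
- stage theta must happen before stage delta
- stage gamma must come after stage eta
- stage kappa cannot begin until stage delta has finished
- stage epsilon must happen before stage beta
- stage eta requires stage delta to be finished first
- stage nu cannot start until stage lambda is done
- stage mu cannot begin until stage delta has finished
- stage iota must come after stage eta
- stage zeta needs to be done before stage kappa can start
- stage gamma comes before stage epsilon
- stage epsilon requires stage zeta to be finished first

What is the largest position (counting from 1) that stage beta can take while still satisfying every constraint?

12

Nothing depends on stage beta, so it can be the final stage, position 12.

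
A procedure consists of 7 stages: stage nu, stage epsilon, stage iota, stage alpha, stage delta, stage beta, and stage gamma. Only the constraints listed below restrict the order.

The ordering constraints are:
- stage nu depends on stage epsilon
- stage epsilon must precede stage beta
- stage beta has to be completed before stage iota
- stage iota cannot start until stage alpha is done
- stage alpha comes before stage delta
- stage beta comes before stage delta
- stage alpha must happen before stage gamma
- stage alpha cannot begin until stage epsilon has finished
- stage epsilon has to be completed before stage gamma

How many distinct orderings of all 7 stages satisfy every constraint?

Only stage epsilon has no prerequisites, so it must go first.
Systematically extending each partial ordering one stage at a time and counting, there are 84 complete orderings.

84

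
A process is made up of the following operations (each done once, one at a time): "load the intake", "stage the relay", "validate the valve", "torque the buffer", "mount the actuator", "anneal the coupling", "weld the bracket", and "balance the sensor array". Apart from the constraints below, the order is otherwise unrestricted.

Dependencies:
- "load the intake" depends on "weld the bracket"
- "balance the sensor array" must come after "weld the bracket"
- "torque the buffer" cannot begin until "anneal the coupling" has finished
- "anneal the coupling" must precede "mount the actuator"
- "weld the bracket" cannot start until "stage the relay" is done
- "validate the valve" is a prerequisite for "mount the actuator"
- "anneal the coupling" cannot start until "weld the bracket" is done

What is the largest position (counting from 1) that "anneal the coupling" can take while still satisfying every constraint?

Every operation that must follow "anneal the coupling" has to come after it. Tracing all chains starting from "anneal the coupling", those operations are: "torque the buffer", "mount the actuator" — 2 in total.
With 2 mandatory successors out of 8 operations total, the latest slot for "anneal the coupling" is 8−2 = 6, and it's reachable by doing all non-successors before "anneal the coupling".

6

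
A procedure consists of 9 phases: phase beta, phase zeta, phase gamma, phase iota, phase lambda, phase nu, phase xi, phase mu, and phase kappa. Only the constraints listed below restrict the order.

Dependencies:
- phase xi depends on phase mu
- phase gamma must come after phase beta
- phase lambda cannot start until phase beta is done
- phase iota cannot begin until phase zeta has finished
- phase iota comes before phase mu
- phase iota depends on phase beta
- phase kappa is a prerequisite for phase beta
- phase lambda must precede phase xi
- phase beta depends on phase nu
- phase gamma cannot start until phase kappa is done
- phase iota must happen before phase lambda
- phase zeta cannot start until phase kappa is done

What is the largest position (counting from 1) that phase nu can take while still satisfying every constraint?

The phases that are forced after phase nu, directly or by a chain of constraints, are phase beta, phase gamma, phase iota, phase lambda, phase xi, phase mu. That's 6 phases.
So at least 6 phases follow phase nu, putting phase nu no later than position 3. That position is achievable by scheduling everything else first.

3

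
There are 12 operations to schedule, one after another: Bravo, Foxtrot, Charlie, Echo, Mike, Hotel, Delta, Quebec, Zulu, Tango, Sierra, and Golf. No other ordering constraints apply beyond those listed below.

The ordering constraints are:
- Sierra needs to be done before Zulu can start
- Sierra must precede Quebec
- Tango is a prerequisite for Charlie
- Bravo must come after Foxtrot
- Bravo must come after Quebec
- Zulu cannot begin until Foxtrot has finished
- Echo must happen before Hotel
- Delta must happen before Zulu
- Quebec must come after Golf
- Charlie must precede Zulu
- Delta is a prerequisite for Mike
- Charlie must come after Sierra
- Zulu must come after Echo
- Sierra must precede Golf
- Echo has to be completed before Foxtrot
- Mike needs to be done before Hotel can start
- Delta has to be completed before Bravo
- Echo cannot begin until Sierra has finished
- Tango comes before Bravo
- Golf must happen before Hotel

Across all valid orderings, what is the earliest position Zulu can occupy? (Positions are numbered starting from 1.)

7

Working backwards through the constraints from Zulu, its full set of required predecessors is Foxtrot, Charlie, Echo, Delta, Tango, Sierra — 6 of them.
So at minimum 6 operations come before Zulu, putting Zulu no earlier than position 7. That position is achievable by scheduling exactly those predecessors first.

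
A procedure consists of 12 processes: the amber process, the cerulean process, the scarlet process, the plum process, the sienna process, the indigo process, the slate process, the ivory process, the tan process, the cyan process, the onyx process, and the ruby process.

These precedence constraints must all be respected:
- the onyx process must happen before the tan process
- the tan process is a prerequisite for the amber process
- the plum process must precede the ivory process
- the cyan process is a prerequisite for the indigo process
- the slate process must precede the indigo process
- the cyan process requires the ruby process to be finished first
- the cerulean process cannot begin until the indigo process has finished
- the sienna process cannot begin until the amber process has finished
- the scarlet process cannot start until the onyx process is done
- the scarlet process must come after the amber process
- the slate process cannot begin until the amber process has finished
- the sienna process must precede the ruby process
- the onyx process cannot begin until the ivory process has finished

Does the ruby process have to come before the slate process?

No

Nothing in the constraints links the ruby process and the slate process; they are unordered relative to each other.
A valid ordering placing the slate process before the ruby process exists, so the answer is no.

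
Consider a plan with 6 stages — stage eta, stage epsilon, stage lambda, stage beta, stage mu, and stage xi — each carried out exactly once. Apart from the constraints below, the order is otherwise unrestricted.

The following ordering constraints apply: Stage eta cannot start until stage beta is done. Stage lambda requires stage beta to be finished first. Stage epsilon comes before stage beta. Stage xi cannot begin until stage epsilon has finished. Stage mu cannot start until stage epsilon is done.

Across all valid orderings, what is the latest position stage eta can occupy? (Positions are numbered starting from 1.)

6

Stage eta has no required successors, so nothing stops it from going last (position 6).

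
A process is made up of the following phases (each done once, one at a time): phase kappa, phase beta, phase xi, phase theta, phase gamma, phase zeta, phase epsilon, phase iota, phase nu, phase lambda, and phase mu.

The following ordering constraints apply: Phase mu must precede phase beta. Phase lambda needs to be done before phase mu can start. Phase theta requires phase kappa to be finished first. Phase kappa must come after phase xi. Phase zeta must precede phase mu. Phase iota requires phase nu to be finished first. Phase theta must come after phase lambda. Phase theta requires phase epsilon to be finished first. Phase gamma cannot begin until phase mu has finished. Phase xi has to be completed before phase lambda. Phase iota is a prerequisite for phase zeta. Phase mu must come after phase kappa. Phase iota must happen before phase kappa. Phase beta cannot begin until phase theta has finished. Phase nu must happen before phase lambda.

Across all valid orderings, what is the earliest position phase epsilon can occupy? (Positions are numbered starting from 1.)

1

No constraint forces any other phase before phase epsilon, so it can be placed first.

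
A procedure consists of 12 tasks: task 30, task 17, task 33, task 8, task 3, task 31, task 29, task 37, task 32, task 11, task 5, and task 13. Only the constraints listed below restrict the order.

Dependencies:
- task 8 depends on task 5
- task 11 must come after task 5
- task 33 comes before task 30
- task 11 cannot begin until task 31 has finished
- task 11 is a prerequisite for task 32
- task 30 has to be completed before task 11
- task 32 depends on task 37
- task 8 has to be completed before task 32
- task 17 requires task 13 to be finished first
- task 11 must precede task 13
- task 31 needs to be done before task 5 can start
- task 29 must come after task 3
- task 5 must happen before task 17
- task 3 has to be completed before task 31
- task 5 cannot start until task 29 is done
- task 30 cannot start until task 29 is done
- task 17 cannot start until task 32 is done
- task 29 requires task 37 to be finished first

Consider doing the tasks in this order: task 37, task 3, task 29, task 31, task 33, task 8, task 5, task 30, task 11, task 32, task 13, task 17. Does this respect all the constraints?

The sequence places task 8 ahead of task 5.
That contradicts the constraint that task 5 must precede task 8.

No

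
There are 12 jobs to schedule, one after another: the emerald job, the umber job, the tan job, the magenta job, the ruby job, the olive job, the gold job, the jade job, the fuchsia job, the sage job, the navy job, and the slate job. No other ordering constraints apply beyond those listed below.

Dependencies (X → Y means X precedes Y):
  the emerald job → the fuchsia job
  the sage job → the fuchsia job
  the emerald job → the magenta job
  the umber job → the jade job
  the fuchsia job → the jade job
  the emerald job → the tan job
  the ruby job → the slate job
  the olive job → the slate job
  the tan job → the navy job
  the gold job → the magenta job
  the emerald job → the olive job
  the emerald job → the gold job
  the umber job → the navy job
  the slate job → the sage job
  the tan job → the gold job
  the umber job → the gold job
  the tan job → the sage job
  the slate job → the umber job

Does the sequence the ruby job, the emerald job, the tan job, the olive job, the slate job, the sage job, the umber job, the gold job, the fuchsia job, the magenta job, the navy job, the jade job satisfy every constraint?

Checking each listed constraint against this order: for instance, the tan job is in position 3 and the navy job in position 11, so that constraint holds — and the remaining constraints check out the same way.

Yes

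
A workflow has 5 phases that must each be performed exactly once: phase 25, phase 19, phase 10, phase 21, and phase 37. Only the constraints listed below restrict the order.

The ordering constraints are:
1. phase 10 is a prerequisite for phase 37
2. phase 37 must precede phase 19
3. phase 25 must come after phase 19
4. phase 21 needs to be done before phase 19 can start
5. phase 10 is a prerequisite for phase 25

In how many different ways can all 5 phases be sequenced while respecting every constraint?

The phases with no prerequisites are phase 10, phase 21; any of them can be placed first.
Systematically extending each partial ordering one phase at a time and counting, there are 3 complete orderings.

3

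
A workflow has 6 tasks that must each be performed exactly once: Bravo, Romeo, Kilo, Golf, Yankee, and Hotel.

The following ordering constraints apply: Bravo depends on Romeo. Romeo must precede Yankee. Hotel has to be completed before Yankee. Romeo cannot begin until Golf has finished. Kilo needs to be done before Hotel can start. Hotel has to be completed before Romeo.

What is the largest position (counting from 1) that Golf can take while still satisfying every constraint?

3

Every task that must follow Golf has to come after it. Tracing all chains starting from Golf, those tasks are: Bravo, Romeo, Yankee — 3 in total.
So at least 3 tasks follow Golf, putting Golf no later than position 3. That position is achievable by scheduling everything else first.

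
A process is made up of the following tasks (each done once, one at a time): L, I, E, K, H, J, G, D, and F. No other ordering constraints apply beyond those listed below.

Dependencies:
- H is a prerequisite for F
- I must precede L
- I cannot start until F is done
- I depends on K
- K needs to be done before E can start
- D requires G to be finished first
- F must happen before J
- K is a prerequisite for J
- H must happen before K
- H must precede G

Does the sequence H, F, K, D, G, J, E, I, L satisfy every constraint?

No

In the proposed order, D appears before G.
But one of the constraints requires G before D, so this ordering violates it.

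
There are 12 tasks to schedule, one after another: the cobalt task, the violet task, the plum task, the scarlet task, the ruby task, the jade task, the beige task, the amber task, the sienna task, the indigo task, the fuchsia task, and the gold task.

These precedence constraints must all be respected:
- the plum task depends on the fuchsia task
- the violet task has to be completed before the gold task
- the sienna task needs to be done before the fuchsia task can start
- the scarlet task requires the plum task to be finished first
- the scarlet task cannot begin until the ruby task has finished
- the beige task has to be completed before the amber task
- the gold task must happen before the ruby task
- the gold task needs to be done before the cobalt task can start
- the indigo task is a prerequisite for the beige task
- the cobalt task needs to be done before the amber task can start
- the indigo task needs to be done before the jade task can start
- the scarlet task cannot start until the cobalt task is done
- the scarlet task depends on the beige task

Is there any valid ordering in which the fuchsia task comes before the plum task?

The fuchsia task is actually forced before the plum task by the constraints, so certainly some valid ordering has the fuchsia task first.

Yes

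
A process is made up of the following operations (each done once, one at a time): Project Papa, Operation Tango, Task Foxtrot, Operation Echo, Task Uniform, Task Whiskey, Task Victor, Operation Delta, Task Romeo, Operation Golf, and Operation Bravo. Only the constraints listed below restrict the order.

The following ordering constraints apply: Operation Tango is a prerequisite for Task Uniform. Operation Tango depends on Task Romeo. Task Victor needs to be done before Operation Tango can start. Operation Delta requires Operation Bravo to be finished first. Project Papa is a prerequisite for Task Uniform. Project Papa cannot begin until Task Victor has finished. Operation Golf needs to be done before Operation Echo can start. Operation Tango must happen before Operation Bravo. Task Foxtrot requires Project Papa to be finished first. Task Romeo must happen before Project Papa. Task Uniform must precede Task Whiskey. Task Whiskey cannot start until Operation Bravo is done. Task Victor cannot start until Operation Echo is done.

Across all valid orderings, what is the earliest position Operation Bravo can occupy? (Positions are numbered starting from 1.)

Every operation that must precede Operation Bravo has to come before it. Tracing all chains that end at Operation Bravo, those operations are: Operation Tango, Operation Echo, Task Victor, Task Romeo, Operation Golf — 5 in total.
With 5 mandatory predecessors, the earliest Operation Bravo can sit is position 5+1 = 6, and placing just those 5 first achieves it.

6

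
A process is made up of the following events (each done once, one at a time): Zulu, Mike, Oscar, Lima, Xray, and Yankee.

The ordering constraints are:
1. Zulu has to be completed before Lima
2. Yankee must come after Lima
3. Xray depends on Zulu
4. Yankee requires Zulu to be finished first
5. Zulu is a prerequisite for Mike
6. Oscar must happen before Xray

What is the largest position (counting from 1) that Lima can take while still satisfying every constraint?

Following the constraints forward from Lima, its only required successor is Yankee.
With 1 mandatory successor out of 6 events total, the latest slot for Lima is 6−1 = 5, and it's reachable by doing all non-successors before Lima.

5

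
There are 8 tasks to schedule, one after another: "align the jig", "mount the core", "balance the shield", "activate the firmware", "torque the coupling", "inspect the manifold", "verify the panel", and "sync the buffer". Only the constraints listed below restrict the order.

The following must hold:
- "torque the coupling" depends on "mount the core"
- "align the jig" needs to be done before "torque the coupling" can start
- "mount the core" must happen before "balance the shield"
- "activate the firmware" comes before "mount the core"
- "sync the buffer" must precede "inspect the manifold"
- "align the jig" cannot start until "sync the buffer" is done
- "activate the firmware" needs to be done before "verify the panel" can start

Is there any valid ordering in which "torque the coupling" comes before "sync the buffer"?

There is a dependency chain "sync the buffer" → "align the jig" → "torque the coupling", so "torque the coupling" always comes after "sync the buffer".
So no valid ordering can have "torque the coupling" before "sync the buffer".

No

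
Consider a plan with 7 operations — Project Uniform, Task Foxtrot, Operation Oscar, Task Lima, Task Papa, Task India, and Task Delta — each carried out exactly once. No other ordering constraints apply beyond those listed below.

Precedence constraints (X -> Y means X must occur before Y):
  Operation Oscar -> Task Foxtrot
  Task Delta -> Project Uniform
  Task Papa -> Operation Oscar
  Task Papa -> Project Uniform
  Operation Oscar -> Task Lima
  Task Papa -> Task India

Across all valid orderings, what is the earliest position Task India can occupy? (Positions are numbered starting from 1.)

The only operation forced before Task India (directly or transitively) is Task Papa.
With 1 mandatory predecessor, the earliest Task India can sit is position 1+1 = 2, and placing just that one first achieves it.

2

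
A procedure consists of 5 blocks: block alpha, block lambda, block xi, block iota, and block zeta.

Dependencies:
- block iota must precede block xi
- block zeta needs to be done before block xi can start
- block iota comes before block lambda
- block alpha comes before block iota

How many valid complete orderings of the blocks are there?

7

2 blocks have no prerequisites (block alpha, block zeta), so any of them could come first.
Enumerating by repeatedly choosing an available block (one whose prerequisites are all placed) gives 7 distinct complete orderings.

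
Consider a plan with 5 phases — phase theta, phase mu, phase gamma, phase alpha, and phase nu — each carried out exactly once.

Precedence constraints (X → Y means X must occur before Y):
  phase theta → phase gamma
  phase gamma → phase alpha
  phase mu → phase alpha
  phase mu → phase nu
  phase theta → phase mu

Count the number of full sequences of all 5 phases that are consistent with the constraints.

5

Phase theta is the only phase with nothing required before it, so every ordering starts there.
Enumerating by repeatedly choosing an available phase (one whose prerequisites are all placed) gives 5 distinct complete orderings.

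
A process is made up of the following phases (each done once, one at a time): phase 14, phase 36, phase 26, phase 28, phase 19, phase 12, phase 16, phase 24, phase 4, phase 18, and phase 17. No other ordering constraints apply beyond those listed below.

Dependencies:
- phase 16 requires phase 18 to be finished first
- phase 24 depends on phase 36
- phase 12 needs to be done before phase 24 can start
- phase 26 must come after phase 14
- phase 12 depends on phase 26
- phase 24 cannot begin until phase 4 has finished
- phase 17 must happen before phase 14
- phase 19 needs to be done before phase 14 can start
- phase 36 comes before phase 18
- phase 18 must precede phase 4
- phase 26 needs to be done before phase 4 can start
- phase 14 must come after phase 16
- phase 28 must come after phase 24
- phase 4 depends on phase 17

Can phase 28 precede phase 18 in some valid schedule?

There is a dependency chain phase 18 → phase 4 → phase 24 → phase 28, so phase 28 always comes after phase 18.
So no valid ordering can have phase 28 before phase 18.

No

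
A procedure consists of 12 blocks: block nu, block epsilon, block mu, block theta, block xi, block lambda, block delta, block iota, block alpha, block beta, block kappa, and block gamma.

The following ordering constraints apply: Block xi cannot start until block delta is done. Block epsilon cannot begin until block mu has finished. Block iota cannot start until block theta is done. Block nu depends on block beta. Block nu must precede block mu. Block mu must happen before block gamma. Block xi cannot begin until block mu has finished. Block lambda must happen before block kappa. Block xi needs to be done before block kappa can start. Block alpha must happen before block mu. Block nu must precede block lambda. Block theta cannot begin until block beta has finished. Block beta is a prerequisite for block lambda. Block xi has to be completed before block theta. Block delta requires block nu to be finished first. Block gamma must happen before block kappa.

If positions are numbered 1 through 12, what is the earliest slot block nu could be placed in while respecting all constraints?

2

The only block forced before block nu (directly or transitively) is block beta.
So at minimum 1 block comes before block nu, putting block nu no earlier than position 2. That position is achievable by scheduling exactly that predecessor first.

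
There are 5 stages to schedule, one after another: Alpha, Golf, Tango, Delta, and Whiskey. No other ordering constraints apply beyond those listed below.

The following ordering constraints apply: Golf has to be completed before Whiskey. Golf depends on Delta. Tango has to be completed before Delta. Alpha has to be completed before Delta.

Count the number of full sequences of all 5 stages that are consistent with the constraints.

2

2 stages have no prerequisites (Alpha, Tango), so any of them could come first.
Counting all ways to extend the partial order to a total order gives 2.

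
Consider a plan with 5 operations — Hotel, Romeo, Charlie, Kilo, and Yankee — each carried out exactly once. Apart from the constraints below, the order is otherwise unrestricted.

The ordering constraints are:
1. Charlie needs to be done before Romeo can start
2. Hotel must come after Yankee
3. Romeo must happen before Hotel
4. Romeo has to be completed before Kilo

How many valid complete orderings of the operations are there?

7

The operations with no prerequisites are Charlie, Yankee; any of them can be placed first.
Systematically extending each partial ordering one operation at a time and counting, there are 7 complete orderings.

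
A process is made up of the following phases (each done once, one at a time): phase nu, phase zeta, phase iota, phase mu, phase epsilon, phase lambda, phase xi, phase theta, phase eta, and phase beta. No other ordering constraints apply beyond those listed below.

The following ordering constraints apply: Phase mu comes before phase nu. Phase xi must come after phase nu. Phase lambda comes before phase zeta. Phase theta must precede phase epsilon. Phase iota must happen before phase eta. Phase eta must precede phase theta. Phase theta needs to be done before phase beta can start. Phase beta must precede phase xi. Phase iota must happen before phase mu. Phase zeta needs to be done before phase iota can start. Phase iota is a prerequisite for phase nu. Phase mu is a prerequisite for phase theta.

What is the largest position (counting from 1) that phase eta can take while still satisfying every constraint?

6

The phases that are forced after phase eta, directly or by a chain of constraints, are phase epsilon, phase xi, phase theta, phase beta. That's 4 phases.
So at least 4 phases follow phase eta, putting phase eta no later than position 6. That position is achievable by scheduling everything else first.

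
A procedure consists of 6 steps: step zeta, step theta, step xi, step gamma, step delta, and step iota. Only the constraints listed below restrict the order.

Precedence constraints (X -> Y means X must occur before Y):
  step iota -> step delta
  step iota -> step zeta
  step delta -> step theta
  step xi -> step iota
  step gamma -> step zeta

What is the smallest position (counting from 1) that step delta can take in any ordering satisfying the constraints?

The steps that are forced before step delta, directly or transitively, are step xi, step iota. That's 2 steps.
So at minimum 2 steps come before step delta, putting step delta no earlier than position 3. That position is achievable by scheduling exactly those predecessors first.

3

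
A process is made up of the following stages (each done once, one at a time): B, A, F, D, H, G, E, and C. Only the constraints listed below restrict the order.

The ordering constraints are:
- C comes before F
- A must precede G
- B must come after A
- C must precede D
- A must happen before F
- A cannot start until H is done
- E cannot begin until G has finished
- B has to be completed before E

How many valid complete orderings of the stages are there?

184

2 stages have no prerequisites (H, C), so any of them could come first.
Enumerating by repeatedly choosing an available stage (one whose prerequisites are all placed) gives 184 distinct complete orderings.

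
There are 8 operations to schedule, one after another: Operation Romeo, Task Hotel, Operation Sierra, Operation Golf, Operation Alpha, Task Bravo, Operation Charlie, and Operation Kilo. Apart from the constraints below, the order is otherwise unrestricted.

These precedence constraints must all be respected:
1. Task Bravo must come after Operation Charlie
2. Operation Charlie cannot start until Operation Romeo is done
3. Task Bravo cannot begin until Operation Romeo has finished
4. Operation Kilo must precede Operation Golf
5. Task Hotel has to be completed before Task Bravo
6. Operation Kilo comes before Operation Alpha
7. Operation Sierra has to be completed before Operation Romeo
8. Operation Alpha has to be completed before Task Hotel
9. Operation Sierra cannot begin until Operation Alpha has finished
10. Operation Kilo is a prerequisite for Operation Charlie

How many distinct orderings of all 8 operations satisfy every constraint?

28

Only Operation Kilo has no prerequisites, so it must go first.
Enumerating by repeatedly choosing an available operation (one whose prerequisites are all placed) gives 28 distinct complete orderings.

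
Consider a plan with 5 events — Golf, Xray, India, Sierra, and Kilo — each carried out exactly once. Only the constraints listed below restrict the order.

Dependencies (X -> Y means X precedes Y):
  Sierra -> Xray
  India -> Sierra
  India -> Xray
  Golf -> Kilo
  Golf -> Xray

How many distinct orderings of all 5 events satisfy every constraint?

9

2 events have no prerequisites (Golf, India), so any of them could come first.
Systematically extending each partial ordering one event at a time and counting, there are 9 complete orderings.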